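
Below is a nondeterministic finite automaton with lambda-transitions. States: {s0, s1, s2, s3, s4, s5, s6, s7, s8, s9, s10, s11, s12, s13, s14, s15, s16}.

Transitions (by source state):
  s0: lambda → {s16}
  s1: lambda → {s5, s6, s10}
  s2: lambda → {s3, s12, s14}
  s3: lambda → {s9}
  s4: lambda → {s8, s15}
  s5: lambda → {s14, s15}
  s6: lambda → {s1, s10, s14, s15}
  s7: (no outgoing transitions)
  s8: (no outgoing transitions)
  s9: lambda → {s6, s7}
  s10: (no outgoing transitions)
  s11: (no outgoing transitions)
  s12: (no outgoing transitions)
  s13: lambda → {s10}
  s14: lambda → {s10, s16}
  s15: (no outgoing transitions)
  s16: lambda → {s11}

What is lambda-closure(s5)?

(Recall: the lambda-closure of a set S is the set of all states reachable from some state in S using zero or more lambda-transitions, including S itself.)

Start with {s5}.
From s5 via lambda: add s14, s15.
From s14 via lambda: add s10, s16.
From s16 via lambda: add s11.
No new states can be added; the closed set is {s5, s10, s11, s14, s15, s16}.

{s5, s10, s11, s14, s15, s16}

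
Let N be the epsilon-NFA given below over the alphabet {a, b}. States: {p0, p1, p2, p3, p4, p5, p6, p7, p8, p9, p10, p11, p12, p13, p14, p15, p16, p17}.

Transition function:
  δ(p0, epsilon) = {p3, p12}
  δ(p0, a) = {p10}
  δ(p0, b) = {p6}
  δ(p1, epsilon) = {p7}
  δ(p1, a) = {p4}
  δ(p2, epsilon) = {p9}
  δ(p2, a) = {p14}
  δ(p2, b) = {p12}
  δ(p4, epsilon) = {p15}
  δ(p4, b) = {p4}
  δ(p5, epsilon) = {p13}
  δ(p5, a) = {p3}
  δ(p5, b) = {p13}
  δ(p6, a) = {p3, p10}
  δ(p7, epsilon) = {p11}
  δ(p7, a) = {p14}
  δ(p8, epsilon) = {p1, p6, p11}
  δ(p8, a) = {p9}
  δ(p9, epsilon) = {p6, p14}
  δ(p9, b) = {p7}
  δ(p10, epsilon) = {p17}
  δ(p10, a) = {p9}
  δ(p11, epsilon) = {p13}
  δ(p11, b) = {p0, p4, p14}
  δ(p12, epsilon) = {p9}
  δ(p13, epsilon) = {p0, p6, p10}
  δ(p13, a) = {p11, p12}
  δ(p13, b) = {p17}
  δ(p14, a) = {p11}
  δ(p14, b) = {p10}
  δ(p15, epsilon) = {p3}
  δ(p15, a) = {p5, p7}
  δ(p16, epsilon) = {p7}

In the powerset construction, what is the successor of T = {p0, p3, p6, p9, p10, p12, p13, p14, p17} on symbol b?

p0 on b → {p6}.
p9 on b → {p7}.
p13 on b → {p17}.
p14 on b → {p10}.
No b-transition from p3, p6, p10, p12, p17.
Union after reading b: {p6, p7, p10, p17}.
Now take the epsilon-closure:
From p7 via epsilon: add p11.
From p11 via epsilon: add p13.
From p13 via epsilon: add p0.
From p0 via epsilon: add p3, p12.
From p12 via epsilon: add p9.
From p9 via epsilon: add p14.
No new states can be added; the closed set is {p0, p3, p6, p7, p9, p10, p11, p12, p13, p14, p17}.

{p0, p3, p6, p7, p9, p10, p11, p12, p13, p14, p17}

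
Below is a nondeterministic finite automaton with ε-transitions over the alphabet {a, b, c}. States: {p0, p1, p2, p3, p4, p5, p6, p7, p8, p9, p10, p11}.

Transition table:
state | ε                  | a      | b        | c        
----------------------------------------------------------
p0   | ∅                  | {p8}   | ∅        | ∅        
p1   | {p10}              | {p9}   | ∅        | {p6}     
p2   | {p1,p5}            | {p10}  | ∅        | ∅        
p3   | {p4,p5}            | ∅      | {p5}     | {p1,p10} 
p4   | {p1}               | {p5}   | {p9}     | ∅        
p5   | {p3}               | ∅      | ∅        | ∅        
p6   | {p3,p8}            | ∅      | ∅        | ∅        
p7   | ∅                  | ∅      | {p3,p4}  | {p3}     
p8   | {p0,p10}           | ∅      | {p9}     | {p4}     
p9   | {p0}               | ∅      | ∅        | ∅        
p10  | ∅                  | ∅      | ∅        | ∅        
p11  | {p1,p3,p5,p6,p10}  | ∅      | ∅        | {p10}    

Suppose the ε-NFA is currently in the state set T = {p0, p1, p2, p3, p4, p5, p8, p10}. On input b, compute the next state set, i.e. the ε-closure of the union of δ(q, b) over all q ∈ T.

{p0, p1, p3, p4, p5, p9, p10}

p3 on b → {p5}.
p4 on b → {p9}.
p8 on b → {p9}.
No b-transition from p0, p1, p2, p5, p10.
Union after reading b: {p5, p9}.
Now take the ε-closure:
From p5 via ε: add p3.
From p9 via ε: add p0.
From p3 via ε: add p4.
From p4 via ε: add p1.
From p1 via ε: add p10.
No new states can be added; the closed set is {p0, p1, p3, p4, p5, p9, p10}.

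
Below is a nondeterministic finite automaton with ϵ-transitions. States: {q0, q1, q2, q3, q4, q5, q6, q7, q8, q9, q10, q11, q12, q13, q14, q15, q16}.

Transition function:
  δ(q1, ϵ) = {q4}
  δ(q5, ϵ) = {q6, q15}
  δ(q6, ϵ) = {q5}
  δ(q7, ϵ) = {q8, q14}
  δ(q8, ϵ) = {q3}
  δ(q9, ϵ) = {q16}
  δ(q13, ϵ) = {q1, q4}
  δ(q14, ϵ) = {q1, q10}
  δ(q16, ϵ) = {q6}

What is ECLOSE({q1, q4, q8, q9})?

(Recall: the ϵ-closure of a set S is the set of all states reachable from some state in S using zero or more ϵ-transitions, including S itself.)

Start with {q1, q4, q8, q9}.
From q8 via ϵ: add q3.
From q9 via ϵ: add q16.
From q16 via ϵ: add q6.
From q6 via ϵ: add q5.
From q5 via ϵ: add q15.
No new states can be added; the closed set is {q1, q3, q4, q5, q6, q8, q9, q15, q16}.

{q1, q3, q4, q5, q6, q8, q9, q15, q16}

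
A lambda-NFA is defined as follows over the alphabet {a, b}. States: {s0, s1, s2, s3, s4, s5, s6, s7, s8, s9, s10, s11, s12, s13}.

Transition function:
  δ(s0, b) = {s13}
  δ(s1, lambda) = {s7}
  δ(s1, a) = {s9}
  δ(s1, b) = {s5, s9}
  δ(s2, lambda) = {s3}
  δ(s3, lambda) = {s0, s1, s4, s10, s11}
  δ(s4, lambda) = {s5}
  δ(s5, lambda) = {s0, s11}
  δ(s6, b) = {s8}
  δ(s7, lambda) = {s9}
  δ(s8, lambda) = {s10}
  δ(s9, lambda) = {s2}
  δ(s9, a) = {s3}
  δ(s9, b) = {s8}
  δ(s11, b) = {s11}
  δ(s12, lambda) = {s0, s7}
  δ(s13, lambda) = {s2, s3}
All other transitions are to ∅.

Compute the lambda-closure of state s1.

Start with {s1}.
From s1 via lambda: add s7.
From s7 via lambda: add s9.
From s9 via lambda: add s2.
From s2 via lambda: add s3.
From s3 via lambda: add s0, s4, s10, s11.
From s4 via lambda: add s5.
No new states can be added; the closed set is {s0, s1, s2, s3, s4, s5, s7, s9, s10, s11}.

{s0, s1, s2, s3, s4, s5, s7, s9, s10, s11}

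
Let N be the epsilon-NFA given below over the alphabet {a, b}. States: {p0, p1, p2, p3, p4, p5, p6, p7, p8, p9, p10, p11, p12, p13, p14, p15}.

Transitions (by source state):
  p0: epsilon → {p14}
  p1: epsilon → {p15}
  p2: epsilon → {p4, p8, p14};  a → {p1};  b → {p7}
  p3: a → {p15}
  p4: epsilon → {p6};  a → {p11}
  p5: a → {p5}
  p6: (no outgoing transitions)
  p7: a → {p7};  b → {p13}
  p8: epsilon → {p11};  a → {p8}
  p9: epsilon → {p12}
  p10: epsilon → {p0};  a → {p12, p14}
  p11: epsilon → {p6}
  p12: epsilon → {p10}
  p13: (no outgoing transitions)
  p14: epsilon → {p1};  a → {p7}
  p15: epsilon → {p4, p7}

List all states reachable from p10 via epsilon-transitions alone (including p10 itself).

Start with {p10}.
From p10 via epsilon: add p0.
From p0 via epsilon: add p14.
From p14 via epsilon: add p1.
From p1 via epsilon: add p15.
From p15 via epsilon: add p4, p7.
From p4 via epsilon: add p6.
No new states can be added; the closed set is {p0, p1, p4, p6, p7, p10, p14, p15}.

{p0, p1, p4, p6, p7, p10, p14, p15}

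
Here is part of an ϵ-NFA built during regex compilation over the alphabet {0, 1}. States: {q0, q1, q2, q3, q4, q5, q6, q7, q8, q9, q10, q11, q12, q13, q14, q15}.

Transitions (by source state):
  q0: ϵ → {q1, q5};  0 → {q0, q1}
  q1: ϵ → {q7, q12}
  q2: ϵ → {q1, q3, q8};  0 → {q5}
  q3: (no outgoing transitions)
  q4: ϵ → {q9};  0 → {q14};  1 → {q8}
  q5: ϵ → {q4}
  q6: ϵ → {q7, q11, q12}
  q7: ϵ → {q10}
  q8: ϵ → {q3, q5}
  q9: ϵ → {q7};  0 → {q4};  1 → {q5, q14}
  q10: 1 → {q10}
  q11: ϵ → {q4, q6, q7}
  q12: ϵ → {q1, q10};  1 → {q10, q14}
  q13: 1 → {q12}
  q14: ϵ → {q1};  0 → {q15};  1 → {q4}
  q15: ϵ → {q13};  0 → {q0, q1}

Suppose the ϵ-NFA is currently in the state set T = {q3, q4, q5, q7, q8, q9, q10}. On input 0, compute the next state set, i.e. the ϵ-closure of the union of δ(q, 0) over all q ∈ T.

{q1, q4, q7, q9, q10, q12, q14}

q4 on 0 → {q14}.
q9 on 0 → {q4}.
No 0-transition from q3, q5, q7, q8, q10.
Union after reading 0: {q4, q14}.
Now take the ϵ-closure:
From q4 via ϵ: add q9.
From q14 via ϵ: add q1.
From q1 via ϵ: add q7, q12.
From q7 via ϵ: add q10.
No new states can be added; the closed set is {q1, q4, q7, q9, q10, q12, q14}.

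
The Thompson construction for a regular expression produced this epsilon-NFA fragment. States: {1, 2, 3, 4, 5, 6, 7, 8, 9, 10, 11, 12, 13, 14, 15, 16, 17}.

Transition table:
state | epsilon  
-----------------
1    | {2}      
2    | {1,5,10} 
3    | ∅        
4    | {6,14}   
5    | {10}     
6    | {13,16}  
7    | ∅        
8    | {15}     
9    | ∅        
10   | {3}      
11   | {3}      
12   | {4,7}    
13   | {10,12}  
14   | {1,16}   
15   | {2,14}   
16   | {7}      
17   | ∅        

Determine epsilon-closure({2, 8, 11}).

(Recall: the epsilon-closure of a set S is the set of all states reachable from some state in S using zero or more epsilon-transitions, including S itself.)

Start with {2, 8, 11}.
From 2 via epsilon: add 1, 5, 10.
From 8 via epsilon: add 15.
From 11 via epsilon: add 3.
From 15 via epsilon: add 14.
From 14 via epsilon: add 16.
From 16 via epsilon: add 7.
No new states can be added; the closed set is {1, 2, 3, 5, 7, 8, 10, 11, 14, 15, 16}.

{1, 2, 3, 5, 7, 8, 10, 11, 14, 15, 16}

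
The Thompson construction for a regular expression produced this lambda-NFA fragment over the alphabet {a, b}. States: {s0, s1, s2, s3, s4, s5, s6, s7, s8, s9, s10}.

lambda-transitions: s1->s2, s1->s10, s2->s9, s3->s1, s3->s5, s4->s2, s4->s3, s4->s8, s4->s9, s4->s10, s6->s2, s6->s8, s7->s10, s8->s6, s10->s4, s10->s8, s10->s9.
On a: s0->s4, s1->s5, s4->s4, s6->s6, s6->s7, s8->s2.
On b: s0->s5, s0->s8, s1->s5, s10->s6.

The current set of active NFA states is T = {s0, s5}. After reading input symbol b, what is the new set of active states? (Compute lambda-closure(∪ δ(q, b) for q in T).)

s0 on b → {s5, s8}.
No b-transition from s5.
Union after reading b: {s5, s8}.
Now take the lambda-closure:
From s8 via lambda: add s6.
From s6 via lambda: add s2.
From s2 via lambda: add s9.
No new states can be added; the closed set is {s2, s5, s6, s8, s9}.

{s2, s5, s6, s8, s9}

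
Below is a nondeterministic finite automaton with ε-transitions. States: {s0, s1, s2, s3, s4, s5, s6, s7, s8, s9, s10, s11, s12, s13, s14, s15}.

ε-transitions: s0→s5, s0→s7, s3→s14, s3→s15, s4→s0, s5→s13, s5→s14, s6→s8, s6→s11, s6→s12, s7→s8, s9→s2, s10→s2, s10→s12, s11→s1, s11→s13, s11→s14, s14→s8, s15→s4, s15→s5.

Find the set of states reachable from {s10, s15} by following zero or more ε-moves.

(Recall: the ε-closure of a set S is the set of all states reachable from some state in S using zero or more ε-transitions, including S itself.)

Start with {s10, s15}.
From s10 via ε: add s2, s12.
From s15 via ε: add s4, s5.
From s4 via ε: add s0.
From s5 via ε: add s13, s14.
From s0 via ε: add s7.
From s14 via ε: add s8.
No new states can be added; the closed set is {s0, s2, s4, s5, s7, s8, s10, s12, s13, s14, s15}.

{s0, s2, s4, s5, s7, s8, s10, s12, s13, s14, s15}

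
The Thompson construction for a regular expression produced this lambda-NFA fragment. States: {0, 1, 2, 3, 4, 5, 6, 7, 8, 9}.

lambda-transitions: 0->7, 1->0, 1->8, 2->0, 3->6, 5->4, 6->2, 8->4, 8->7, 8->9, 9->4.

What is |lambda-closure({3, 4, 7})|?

Start with {3, 4, 7}.
From 3 via lambda: add 6.
From 6 via lambda: add 2.
From 2 via lambda: add 0.
lambda-closure = {0, 2, 3, 4, 6, 7}, which has 6 states.

6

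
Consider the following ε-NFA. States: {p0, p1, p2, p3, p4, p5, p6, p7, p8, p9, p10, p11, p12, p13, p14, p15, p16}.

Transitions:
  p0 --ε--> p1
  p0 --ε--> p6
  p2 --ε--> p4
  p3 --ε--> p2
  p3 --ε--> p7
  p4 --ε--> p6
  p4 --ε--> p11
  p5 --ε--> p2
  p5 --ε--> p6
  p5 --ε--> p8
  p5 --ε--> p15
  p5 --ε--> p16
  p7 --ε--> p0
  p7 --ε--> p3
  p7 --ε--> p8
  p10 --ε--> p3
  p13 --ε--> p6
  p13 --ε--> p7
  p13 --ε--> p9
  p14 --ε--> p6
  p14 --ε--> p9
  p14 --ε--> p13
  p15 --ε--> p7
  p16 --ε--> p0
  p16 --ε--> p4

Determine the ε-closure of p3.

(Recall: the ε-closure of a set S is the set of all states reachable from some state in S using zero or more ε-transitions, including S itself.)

{p0, p1, p2, p3, p4, p6, p7, p8, p11}

Start with {p3}.
From p3 via ε: add p2, p7.
From p2 via ε: add p4.
From p7 via ε: add p0, p8.
From p0 via ε: add p1, p6.
From p4 via ε: add p11.
No new states can be added; the closed set is {p0, p1, p2, p3, p4, p6, p7, p8, p11}.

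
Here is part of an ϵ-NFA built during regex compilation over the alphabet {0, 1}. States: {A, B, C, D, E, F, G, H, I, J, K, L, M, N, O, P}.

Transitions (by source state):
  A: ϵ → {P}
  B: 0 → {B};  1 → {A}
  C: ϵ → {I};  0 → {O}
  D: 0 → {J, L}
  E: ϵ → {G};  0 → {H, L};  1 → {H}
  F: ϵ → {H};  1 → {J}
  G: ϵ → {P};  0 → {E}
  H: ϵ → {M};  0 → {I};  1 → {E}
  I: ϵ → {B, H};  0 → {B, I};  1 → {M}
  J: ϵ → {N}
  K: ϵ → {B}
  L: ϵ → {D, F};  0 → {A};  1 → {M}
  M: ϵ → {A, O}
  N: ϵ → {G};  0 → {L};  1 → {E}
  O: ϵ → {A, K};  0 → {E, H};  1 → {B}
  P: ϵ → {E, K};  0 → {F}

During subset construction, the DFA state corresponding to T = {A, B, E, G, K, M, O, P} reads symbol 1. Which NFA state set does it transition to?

{A, B, E, G, H, K, M, O, P}

B on 1 → {A}.
E on 1 → {H}.
O on 1 → {B}.
No 1-transition from A, G, K, M, P.
Union after reading 1: {A, B, H}.
Now take the ϵ-closure:
From A via ϵ: add P.
From H via ϵ: add M.
From M via ϵ: add O.
From P via ϵ: add E, K.
From E via ϵ: add G.
No new states can be added; the closed set is {A, B, E, G, H, K, M, O, P}.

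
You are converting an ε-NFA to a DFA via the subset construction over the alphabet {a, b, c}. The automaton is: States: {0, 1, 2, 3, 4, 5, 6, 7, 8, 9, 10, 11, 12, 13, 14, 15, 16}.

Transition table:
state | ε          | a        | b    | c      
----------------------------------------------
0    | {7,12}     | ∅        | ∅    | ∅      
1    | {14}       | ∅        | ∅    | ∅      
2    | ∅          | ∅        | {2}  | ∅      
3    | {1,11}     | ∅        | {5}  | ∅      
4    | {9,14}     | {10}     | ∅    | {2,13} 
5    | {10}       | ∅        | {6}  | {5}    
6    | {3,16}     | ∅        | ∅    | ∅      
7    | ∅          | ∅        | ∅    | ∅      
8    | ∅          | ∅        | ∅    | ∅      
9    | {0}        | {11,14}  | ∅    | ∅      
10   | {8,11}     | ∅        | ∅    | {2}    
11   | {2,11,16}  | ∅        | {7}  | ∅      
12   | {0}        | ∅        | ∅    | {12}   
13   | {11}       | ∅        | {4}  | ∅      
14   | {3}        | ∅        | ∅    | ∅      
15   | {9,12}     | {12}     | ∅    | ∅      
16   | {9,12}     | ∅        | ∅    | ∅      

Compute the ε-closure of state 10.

Start with {10}.
From 10 via ε: add 8, 11.
From 11 via ε: add 2, 16.
From 16 via ε: add 9, 12.
From 9 via ε: add 0.
From 0 via ε: add 7.
No new states can be added; the closed set is {0, 2, 7, 8, 9, 10, 11, 12, 16}.

{0, 2, 7, 8, 9, 10, 11, 12, 16}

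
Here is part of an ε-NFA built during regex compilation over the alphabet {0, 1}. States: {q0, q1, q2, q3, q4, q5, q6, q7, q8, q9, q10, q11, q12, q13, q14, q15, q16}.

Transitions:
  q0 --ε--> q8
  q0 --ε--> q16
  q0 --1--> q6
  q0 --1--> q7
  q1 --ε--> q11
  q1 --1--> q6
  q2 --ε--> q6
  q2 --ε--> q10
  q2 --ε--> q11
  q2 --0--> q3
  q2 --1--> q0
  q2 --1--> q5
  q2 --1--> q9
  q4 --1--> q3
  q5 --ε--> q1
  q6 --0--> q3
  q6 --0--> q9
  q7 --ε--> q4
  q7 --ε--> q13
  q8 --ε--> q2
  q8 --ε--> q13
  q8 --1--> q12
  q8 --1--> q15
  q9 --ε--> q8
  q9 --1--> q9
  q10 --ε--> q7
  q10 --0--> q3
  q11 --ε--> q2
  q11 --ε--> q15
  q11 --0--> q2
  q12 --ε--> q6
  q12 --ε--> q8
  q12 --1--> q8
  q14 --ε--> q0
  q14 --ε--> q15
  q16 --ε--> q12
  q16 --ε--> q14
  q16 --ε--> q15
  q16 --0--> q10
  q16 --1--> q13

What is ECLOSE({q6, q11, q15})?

Start with {q6, q11, q15}.
From q11 via ε: add q2.
From q2 via ε: add q10.
From q10 via ε: add q7.
From q7 via ε: add q4, q13.
No new states can be added; the closed set is {q2, q4, q6, q7, q10, q11, q13, q15}.

{q2, q4, q6, q7, q10, q11, q13, q15}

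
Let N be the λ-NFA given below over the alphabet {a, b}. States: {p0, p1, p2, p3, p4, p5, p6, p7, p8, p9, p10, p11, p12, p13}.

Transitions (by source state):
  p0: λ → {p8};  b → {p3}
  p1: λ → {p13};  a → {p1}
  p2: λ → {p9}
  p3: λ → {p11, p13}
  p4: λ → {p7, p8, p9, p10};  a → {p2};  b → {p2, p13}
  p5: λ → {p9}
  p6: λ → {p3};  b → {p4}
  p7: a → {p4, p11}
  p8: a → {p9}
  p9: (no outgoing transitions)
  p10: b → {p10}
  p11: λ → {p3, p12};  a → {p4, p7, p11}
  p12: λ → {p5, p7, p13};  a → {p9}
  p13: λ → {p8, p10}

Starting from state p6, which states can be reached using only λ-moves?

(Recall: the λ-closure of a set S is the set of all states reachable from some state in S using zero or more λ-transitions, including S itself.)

{p3, p5, p6, p7, p8, p9, p10, p11, p12, p13}

Start with {p6}.
From p6 via λ: add p3.
From p3 via λ: add p11, p13.
From p11 via λ: add p12.
From p13 via λ: add p8, p10.
From p12 via λ: add p5, p7.
From p5 via λ: add p9.
No new states can be added; the closed set is {p3, p5, p6, p7, p8, p9, p10, p11, p12, p13}.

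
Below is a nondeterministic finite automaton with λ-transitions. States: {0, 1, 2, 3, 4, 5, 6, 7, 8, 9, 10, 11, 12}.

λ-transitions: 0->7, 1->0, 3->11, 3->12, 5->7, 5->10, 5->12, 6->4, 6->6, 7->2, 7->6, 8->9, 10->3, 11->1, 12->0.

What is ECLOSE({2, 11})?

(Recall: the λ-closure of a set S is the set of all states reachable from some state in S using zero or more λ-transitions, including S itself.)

{0, 1, 2, 4, 6, 7, 11}

Start with {2, 11}.
From 11 via λ: add 1.
From 1 via λ: add 0.
From 0 via λ: add 7.
From 7 via λ: add 6.
From 6 via λ: add 4.
No new states can be added; the closed set is {0, 1, 2, 4, 6, 7, 11}.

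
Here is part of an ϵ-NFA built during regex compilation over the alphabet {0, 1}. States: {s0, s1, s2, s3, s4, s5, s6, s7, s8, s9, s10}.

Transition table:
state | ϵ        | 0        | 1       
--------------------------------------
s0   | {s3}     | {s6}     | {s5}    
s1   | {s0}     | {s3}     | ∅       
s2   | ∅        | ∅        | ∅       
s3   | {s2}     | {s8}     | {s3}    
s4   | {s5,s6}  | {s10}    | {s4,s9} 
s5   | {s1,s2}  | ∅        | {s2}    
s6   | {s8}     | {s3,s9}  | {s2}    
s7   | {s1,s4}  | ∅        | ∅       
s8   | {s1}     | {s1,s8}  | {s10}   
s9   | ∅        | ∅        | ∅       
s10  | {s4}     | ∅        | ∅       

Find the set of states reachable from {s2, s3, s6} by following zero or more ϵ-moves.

Start with {s2, s3, s6}.
From s6 via ϵ: add s8.
From s8 via ϵ: add s1.
From s1 via ϵ: add s0.
No new states can be added; the closed set is {s0, s1, s2, s3, s6, s8}.

{s0, s1, s2, s3, s6, s8}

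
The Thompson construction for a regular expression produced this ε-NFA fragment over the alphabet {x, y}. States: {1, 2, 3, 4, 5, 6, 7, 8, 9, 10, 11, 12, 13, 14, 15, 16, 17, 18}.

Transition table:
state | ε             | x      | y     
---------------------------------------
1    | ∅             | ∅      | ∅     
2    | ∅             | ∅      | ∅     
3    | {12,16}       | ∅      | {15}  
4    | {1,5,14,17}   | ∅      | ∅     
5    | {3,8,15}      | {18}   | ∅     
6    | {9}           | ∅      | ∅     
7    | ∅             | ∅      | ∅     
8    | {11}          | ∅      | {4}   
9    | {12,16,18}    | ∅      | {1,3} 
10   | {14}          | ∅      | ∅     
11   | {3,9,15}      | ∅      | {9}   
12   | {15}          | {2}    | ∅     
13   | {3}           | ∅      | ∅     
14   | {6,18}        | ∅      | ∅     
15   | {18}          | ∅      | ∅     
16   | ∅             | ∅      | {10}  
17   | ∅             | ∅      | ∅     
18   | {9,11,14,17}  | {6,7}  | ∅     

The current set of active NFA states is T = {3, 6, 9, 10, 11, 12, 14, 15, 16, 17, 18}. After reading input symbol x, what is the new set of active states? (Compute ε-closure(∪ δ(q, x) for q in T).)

{2, 3, 6, 7, 9, 11, 12, 14, 15, 16, 17, 18}

12 on x → {2}.
18 on x → {6, 7}.
No x-transition from 3, 6, 9, 10, 11, 14, 15, 16, 17.
Union after reading x: {2, 6, 7}.
Now take the ε-closure:
From 6 via ε: add 9.
From 9 via ε: add 12, 16, 18.
From 12 via ε: add 15.
From 18 via ε: add 11, 14, 17.
From 11 via ε: add 3.
No new states can be added; the closed set is {2, 3, 6, 7, 9, 11, 12, 14, 15, 16, 17, 18}.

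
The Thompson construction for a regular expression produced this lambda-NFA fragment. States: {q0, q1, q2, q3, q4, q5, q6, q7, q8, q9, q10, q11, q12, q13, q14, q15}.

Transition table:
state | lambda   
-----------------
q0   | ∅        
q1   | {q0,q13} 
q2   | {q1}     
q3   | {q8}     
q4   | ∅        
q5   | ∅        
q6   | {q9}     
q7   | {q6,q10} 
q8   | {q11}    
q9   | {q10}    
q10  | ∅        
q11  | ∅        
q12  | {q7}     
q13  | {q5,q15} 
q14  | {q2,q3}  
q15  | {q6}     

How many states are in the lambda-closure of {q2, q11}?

Start with {q2, q11}.
From q2 via lambda: add q1.
From q1 via lambda: add q0, q13.
From q13 via lambda: add q5, q15.
From q15 via lambda: add q6.
From q6 via lambda: add q9.
From q9 via lambda: add q10.
lambda-closure = {q0, q1, q2, q5, q6, q9, q10, q11, q13, q15}, which has 10 states.

10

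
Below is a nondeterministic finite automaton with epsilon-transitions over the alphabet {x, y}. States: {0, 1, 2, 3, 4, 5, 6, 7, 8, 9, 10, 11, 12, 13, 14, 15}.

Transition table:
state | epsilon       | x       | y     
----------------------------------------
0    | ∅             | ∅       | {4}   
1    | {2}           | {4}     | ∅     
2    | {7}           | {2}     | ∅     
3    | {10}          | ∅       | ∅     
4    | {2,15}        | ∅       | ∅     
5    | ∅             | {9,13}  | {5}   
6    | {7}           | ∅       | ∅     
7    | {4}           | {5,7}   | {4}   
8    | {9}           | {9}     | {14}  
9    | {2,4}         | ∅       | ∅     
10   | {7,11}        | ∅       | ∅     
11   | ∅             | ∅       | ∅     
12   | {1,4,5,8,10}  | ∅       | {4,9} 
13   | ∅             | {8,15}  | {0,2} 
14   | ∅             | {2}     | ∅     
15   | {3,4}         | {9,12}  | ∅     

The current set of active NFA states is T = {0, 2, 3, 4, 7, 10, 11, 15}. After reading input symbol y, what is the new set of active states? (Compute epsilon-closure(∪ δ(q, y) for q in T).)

0 on y → {4}.
7 on y → {4}.
No y-transition from 2, 3, 4, 10, 11, 15.
Union after reading y: {4}.
Now take the epsilon-closure:
From 4 via epsilon: add 2, 15.
From 2 via epsilon: add 7.
From 15 via epsilon: add 3.
From 3 via epsilon: add 10.
From 10 via epsilon: add 11.
No new states can be added; the closed set is {2, 3, 4, 7, 10, 11, 15}.

{2, 3, 4, 7, 10, 11, 15}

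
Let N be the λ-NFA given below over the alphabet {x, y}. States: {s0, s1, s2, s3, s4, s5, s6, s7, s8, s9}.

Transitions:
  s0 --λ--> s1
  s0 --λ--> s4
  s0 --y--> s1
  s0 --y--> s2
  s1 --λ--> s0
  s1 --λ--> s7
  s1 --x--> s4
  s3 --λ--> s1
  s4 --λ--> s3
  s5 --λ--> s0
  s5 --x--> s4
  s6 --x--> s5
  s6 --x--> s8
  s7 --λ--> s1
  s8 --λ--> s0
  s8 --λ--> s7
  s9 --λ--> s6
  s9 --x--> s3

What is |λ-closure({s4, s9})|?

Start with {s4, s9}.
From s4 via λ: add s3.
From s9 via λ: add s6.
From s3 via λ: add s1.
From s1 via λ: add s0, s7.
λ-closure = {s0, s1, s3, s4, s6, s7, s9}, which has 7 states.

7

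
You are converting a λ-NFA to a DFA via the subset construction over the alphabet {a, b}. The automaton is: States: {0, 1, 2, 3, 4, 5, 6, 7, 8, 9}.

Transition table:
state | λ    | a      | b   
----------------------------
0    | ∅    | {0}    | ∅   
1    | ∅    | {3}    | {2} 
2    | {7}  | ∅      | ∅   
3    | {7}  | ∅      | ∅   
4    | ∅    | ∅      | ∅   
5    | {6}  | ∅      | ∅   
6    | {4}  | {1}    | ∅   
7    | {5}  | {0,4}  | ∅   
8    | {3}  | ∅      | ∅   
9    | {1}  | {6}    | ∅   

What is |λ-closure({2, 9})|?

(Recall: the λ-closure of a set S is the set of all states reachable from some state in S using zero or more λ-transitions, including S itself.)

7

Start with {2, 9}.
From 2 via λ: add 7.
From 9 via λ: add 1.
From 7 via λ: add 5.
From 5 via λ: add 6.
From 6 via λ: add 4.
λ-closure = {1, 2, 4, 5, 6, 7, 9}, which has 7 states.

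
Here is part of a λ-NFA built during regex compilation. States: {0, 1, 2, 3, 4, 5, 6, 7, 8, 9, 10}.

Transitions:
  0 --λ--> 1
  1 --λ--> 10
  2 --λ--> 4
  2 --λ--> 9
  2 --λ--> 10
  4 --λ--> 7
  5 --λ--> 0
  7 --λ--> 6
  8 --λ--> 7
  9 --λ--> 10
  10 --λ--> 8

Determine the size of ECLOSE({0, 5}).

Start with {0, 5}.
From 0 via λ: add 1.
From 1 via λ: add 10.
From 10 via λ: add 8.
From 8 via λ: add 7.
From 7 via λ: add 6.
λ-closure = {0, 1, 5, 6, 7, 8, 10}, which has 7 states.

7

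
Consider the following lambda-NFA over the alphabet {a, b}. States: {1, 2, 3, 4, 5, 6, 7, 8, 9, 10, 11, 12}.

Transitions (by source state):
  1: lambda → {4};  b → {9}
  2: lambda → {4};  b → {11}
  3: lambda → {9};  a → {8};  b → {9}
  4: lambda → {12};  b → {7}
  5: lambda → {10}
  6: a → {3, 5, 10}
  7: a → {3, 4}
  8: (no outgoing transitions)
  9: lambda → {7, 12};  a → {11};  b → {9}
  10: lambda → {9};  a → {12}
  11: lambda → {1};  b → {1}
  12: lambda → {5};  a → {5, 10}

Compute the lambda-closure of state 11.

Start with {11}.
From 11 via lambda: add 1.
From 1 via lambda: add 4.
From 4 via lambda: add 12.
From 12 via lambda: add 5.
From 5 via lambda: add 10.
From 10 via lambda: add 9.
From 9 via lambda: add 7.
No new states can be added; the closed set is {1, 4, 5, 7, 9, 10, 11, 12}.

{1, 4, 5, 7, 9, 10, 11, 12}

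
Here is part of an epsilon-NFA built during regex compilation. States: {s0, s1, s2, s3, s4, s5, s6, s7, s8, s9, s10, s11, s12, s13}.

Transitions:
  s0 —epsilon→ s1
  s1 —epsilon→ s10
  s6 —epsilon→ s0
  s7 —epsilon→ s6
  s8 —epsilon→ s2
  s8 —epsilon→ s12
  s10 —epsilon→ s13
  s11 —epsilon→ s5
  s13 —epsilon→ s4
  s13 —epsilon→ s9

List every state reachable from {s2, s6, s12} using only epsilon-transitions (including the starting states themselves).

Start with {s2, s6, s12}.
From s6 via epsilon: add s0.
From s0 via epsilon: add s1.
From s1 via epsilon: add s10.
From s10 via epsilon: add s13.
From s13 via epsilon: add s4, s9.
No new states can be added; the closed set is {s0, s1, s2, s4, s6, s9, s10, s12, s13}.

{s0, s1, s2, s4, s6, s9, s10, s12, s13}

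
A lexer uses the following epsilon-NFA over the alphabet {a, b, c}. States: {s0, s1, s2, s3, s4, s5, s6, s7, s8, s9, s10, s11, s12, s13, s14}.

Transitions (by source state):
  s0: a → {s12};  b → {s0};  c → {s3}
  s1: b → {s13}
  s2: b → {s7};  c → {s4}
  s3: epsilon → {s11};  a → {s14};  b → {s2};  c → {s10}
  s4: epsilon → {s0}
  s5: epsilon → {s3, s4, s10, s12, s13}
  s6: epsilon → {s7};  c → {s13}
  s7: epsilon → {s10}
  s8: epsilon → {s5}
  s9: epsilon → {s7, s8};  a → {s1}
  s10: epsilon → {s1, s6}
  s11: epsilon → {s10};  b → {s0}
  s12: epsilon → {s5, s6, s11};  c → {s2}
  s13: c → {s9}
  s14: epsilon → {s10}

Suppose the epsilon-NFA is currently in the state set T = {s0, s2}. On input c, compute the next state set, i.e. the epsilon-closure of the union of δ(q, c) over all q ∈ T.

s0 on c → {s3}.
s2 on c → {s4}.
Union after reading c: {s3, s4}.
Now take the epsilon-closure:
From s3 via epsilon: add s11.
From s4 via epsilon: add s0.
From s11 via epsilon: add s10.
From s10 via epsilon: add s1, s6.
From s6 via epsilon: add s7.
No new states can be added; the closed set is {s0, s1, s3, s4, s6, s7, s10, s11}.

{s0, s1, s3, s4, s6, s7, s10, s11}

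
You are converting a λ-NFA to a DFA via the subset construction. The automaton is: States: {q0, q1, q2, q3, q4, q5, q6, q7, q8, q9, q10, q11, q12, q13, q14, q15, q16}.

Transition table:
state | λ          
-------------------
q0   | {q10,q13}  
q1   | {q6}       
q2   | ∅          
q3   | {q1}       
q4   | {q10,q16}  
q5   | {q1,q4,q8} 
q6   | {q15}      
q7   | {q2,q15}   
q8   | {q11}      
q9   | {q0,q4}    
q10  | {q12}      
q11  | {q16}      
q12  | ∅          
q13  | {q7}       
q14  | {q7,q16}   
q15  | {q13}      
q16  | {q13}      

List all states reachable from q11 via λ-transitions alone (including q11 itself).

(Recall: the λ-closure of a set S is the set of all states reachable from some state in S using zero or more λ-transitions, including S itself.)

Start with {q11}.
From q11 via λ: add q16.
From q16 via λ: add q13.
From q13 via λ: add q7.
From q7 via λ: add q2, q15.
No new states can be added; the closed set is {q2, q7, q11, q13, q15, q16}.

{q2, q7, q11, q13, q15, q16}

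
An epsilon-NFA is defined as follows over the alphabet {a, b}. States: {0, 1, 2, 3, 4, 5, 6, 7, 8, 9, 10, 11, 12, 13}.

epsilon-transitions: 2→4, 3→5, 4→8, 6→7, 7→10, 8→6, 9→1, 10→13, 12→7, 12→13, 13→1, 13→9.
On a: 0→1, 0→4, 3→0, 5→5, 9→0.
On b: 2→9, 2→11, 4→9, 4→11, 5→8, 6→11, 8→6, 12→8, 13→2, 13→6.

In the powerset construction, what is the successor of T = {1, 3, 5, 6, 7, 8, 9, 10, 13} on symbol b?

5 on b → {8}.
6 on b → {11}.
8 on b → {6}.
13 on b → {2, 6}.
No b-transition from 1, 3, 7, 9, 10.
Union after reading b: {2, 6, 8, 11}.
Now take the epsilon-closure:
From 2 via epsilon: add 4.
From 6 via epsilon: add 7.
From 7 via epsilon: add 10.
From 10 via epsilon: add 13.
From 13 via epsilon: add 1, 9.
No new states can be added; the closed set is {1, 2, 4, 6, 7, 8, 9, 10, 11, 13}.

{1, 2, 4, 6, 7, 8, 9, 10, 11, 13}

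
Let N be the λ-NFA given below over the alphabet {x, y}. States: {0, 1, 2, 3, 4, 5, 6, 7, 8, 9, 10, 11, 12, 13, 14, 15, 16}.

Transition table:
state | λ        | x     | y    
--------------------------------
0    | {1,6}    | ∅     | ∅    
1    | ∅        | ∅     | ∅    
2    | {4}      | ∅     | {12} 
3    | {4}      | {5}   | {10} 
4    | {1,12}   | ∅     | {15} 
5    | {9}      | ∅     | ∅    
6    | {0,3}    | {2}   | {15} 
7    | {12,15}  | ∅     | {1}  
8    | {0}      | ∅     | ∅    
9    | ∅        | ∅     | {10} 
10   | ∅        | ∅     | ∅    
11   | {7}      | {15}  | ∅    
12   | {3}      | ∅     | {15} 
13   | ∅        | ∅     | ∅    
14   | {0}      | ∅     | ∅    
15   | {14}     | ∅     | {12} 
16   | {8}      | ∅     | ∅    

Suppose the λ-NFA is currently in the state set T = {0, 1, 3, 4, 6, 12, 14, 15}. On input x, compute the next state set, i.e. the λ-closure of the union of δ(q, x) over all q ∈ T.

{1, 2, 3, 4, 5, 9, 12}

3 on x → {5}.
6 on x → {2}.
No x-transition from 0, 1, 4, 12, 14, 15.
Union after reading x: {2, 5}.
Now take the λ-closure:
From 2 via λ: add 4.
From 5 via λ: add 9.
From 4 via λ: add 1, 12.
From 12 via λ: add 3.
No new states can be added; the closed set is {1, 2, 3, 4, 5, 9, 12}.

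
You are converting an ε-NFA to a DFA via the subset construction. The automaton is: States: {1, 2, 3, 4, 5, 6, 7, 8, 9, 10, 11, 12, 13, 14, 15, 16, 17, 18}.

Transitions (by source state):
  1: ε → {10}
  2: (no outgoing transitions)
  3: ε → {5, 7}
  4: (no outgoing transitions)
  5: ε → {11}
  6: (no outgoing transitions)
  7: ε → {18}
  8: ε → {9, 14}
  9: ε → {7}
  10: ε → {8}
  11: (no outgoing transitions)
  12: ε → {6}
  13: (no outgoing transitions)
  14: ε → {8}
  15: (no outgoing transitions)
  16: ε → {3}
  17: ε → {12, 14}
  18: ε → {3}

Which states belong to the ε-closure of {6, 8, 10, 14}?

Start with {6, 8, 10, 14}.
From 8 via ε: add 9.
From 9 via ε: add 7.
From 7 via ε: add 18.
From 18 via ε: add 3.
From 3 via ε: add 5.
From 5 via ε: add 11.
No new states can be added; the closed set is {3, 5, 6, 7, 8, 9, 10, 11, 14, 18}.

{3, 5, 6, 7, 8, 9, 10, 11, 14, 18}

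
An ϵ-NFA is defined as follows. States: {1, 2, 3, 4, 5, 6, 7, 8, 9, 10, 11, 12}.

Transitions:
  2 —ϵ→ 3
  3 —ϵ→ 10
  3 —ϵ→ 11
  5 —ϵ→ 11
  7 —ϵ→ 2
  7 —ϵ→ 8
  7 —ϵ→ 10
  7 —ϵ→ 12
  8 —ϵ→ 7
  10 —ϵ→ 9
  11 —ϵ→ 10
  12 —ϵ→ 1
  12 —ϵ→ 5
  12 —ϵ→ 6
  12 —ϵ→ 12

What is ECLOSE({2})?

{2, 3, 9, 10, 11}

Start with {2}.
From 2 via ϵ: add 3.
From 3 via ϵ: add 10, 11.
From 10 via ϵ: add 9.
No new states can be added; the closed set is {2, 3, 9, 10, 11}.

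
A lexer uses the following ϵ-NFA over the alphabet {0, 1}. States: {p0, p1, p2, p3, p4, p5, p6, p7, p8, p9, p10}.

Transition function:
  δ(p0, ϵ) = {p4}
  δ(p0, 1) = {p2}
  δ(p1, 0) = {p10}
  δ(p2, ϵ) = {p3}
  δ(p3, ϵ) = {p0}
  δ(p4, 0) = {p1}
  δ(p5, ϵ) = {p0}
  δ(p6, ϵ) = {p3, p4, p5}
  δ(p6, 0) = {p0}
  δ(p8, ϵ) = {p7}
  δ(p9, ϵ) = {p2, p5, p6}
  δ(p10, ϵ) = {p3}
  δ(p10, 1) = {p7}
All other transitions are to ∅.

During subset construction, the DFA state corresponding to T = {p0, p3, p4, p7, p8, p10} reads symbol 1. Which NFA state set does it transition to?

{p0, p2, p3, p4, p7}

p0 on 1 → {p2}.
p10 on 1 → {p7}.
No 1-transition from p3, p4, p7, p8.
Union after reading 1: {p2, p7}.
Now take the ϵ-closure:
From p2 via ϵ: add p3.
From p3 via ϵ: add p0.
From p0 via ϵ: add p4.
No new states can be added; the closed set is {p0, p2, p3, p4, p7}.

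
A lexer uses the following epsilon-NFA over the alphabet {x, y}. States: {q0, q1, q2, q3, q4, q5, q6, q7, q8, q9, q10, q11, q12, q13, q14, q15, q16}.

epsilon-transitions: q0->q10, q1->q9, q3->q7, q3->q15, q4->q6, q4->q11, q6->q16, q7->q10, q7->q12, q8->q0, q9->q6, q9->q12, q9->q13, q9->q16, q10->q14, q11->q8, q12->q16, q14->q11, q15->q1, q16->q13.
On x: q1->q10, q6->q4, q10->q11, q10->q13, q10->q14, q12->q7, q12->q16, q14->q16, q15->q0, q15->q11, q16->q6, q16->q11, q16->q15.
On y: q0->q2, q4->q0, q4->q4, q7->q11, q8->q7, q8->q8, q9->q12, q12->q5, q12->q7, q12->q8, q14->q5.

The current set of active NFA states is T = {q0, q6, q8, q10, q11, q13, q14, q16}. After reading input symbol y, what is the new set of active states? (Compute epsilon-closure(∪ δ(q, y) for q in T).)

q0 on y → {q2}.
q8 on y → {q7, q8}.
q14 on y → {q5}.
No y-transition from q6, q10, q11, q13, q16.
Union after reading y: {q2, q5, q7, q8}.
Now take the epsilon-closure:
From q7 via epsilon: add q10, q12.
From q8 via epsilon: add q0.
From q10 via epsilon: add q14.
From q12 via epsilon: add q16.
From q14 via epsilon: add q11.
From q16 via epsilon: add q13.
No new states can be added; the closed set is {q0, q2, q5, q7, q8, q10, q11, q12, q13, q14, q16}.

{q0, q2, q5, q7, q8, q10, q11, q12, q13, q14, q16}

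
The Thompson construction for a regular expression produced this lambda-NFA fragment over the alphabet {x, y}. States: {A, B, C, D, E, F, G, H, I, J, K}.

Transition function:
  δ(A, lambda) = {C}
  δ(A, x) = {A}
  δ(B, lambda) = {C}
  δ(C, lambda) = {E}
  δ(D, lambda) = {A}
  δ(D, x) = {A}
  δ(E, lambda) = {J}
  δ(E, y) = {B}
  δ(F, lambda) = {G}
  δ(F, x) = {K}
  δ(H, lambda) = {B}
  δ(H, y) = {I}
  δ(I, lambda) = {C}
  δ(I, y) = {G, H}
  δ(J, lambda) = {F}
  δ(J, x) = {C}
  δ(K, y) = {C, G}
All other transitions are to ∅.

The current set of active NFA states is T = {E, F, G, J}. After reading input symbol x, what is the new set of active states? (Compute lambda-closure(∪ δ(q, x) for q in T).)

{C, E, F, G, J, K}

F on x → {K}.
J on x → {C}.
No x-transition from E, G.
Union after reading x: {C, K}.
Now take the lambda-closure:
From C via lambda: add E.
From E via lambda: add J.
From J via lambda: add F.
From F via lambda: add G.
No new states can be added; the closed set is {C, E, F, G, J, K}.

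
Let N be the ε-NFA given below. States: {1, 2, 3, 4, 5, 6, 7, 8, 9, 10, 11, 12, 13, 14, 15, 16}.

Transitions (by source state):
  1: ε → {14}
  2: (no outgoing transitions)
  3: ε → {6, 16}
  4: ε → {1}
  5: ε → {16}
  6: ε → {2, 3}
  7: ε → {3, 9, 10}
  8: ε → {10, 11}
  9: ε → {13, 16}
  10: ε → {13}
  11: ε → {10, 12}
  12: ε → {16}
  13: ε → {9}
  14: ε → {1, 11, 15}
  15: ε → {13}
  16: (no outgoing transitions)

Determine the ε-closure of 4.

Start with {4}.
From 4 via ε: add 1.
From 1 via ε: add 14.
From 14 via ε: add 11, 15.
From 11 via ε: add 10, 12.
From 15 via ε: add 13.
From 12 via ε: add 16.
From 13 via ε: add 9.
No new states can be added; the closed set is {1, 4, 9, 10, 11, 12, 13, 14, 15, 16}.

{1, 4, 9, 10, 11, 12, 13, 14, 15, 16}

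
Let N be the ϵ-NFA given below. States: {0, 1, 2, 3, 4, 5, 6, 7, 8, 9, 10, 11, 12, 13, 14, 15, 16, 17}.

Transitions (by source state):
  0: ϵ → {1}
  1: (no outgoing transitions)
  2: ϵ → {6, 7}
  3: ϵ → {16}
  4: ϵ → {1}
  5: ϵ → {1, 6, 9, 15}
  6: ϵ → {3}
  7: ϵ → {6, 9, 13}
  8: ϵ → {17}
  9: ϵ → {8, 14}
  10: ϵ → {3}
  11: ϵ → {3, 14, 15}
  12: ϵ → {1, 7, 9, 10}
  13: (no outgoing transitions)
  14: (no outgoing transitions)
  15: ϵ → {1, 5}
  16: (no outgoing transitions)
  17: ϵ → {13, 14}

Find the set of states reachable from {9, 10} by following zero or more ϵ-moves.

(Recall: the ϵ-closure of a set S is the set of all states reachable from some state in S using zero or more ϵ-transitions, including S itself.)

Start with {9, 10}.
From 9 via ϵ: add 8, 14.
From 10 via ϵ: add 3.
From 3 via ϵ: add 16.
From 8 via ϵ: add 17.
From 17 via ϵ: add 13.
No new states can be added; the closed set is {3, 8, 9, 10, 13, 14, 16, 17}.

{3, 8, 9, 10, 13, 14, 16, 17}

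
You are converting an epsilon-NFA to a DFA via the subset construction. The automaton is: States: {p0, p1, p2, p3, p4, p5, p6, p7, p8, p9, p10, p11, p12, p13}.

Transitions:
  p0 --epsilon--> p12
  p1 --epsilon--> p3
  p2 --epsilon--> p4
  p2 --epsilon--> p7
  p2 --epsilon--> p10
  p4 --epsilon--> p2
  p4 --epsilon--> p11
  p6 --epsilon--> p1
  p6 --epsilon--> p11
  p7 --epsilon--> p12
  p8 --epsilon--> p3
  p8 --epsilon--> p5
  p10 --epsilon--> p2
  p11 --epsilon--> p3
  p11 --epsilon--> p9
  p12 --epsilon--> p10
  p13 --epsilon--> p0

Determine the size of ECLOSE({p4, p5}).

9

Start with {p4, p5}.
From p4 via epsilon: add p2, p11.
From p2 via epsilon: add p7, p10.
From p11 via epsilon: add p3, p9.
From p7 via epsilon: add p12.
epsilon-closure = {p2, p3, p4, p5, p7, p9, p10, p11, p12}, which has 9 states.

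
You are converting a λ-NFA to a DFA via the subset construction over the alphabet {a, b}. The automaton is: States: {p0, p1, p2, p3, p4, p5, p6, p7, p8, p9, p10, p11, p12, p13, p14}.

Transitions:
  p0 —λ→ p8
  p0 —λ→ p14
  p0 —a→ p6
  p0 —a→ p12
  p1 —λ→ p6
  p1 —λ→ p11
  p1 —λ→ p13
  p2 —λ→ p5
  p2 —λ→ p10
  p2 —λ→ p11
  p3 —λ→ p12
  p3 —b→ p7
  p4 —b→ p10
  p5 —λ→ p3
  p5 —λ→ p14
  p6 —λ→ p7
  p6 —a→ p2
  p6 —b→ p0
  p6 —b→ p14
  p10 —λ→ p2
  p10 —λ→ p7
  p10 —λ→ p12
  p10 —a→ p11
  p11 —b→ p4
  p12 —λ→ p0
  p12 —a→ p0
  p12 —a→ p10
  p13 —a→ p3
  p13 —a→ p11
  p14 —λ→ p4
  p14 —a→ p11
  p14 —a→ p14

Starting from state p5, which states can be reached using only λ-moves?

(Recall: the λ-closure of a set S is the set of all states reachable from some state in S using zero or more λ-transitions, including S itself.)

Start with {p5}.
From p5 via λ: add p3, p14.
From p3 via λ: add p12.
From p14 via λ: add p4.
From p12 via λ: add p0.
From p0 via λ: add p8.
No new states can be added; the closed set is {p0, p3, p4, p5, p8, p12, p14}.

{p0, p3, p4, p5, p8, p12, p14}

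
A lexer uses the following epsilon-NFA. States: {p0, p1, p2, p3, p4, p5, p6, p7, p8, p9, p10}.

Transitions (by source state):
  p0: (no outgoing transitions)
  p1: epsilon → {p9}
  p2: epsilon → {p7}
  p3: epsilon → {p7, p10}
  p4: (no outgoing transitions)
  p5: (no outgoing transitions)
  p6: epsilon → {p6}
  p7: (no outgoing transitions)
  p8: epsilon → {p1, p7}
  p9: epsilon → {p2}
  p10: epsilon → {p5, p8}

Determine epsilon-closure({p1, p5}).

Start with {p1, p5}.
From p1 via epsilon: add p9.
From p9 via epsilon: add p2.
From p2 via epsilon: add p7.
No new states can be added; the closed set is {p1, p2, p5, p7, p9}.

{p1, p2, p5, p7, p9}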